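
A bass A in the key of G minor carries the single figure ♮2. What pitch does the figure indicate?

Counting 1 letter step above A lands on B; in G minor, that letter is Bb.
The ♮2 figure makes it natural, giving B.

B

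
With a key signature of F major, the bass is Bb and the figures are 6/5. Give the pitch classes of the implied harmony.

The written figures 6/5 are shorthand for 6/5/3: the 3 is implied.
A third above Bb in this key is D.
A fifth above Bb in this key is F.
A sixth above Bb in this key is G.
Together with the bass Bb, this spells G minor seventh in first inversion.

Bb, D, F, G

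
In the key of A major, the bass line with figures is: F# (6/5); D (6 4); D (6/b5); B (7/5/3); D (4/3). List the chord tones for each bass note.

F# (6/5/3): F#, A, C#, D.
D (6/4): D, G#, B.
D (6/b5/3): D, F#, Ab, B.
B (7/5/3): B, D, F#, A.
D (6/4/3): D, F#, G#, B.

F#, A, C#, D | D, G#, B | D, F#, Ab, B | B, D, F#, A | D, F#, G#, B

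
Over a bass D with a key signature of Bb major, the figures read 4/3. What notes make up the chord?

D, F, G, Bb

The written figures 4/3 are shorthand for 6/4/3: the 6 is implied.
A third above D in this key is F.
A fourth above D in this key is G.
A sixth above D in this key is Bb.
Together with the bass D, this spells G minor seventh in second inversion.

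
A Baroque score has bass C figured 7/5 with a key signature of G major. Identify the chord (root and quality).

The figures 7/5 indicate a seventh chord in root position.
In root position the bass is the root, so the root is C.
The chord tones are C, E, G, B, giving C major seventh.

C major seventh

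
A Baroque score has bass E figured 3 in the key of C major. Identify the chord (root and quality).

The figures 3 indicate a triad in root position.
In root position the bass is the root, so the root is E.
The chord tones are E, G, B, giving E minor.

E minor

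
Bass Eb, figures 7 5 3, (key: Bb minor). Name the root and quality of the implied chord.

The figures 7 5 3 indicate a seventh chord in root position.
In root position the bass is the root, so the root is Eb.
The chord tones are Eb, Gb, Bb, Db, giving Eb minor seventh.

Eb minor seventh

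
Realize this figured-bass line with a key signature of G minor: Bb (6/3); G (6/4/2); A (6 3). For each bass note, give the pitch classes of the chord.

Bb (6/3): Bb, D, G.
G (6/4/2): G, A, C, Eb.
A (6/3): A, C, F.

Bb, D, G | G, A, C, Eb | A, C, F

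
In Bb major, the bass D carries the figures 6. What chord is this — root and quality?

The figures 6 indicate a triad in first inversion.
In first inversion the root lies a sixth above the bass: a sixth above D in Bb major is Bb.
The chord tones are D, F, Bb, giving Bb major.

Bb major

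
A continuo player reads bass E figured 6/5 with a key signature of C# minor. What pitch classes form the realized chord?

The written figures 6/5 are shorthand for 6/5/3: the 3 is implied.
A third above E in this key is G#.
A fifth above E in this key is B.
A sixth above E in this key is C#.
Together with the bass E, this spells C# minor seventh in first inversion.

E, G#, B, C#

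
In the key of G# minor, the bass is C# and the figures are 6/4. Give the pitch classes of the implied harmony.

C#, F#, A#

A fourth above C# in this key is F#.
A sixth above C# in this key is A#.
Together with the bass C#, this spells F# major in second inversion.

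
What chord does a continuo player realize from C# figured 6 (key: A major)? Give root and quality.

A major

The figures 6 indicate a triad in first inversion.
In first inversion the root lies a sixth above the bass: a sixth above C# in A major is A.
The chord tones are C#, E, A, giving A major.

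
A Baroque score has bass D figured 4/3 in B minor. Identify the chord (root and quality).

The figures 4/3 indicate a seventh chord in second inversion.
In second inversion the root lies a fourth above the bass: a fourth above D in B minor is G.
The chord tones are D, F#, G, B, giving G major seventh.

G major seventh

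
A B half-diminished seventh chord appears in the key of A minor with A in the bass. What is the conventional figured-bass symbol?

4/2

A is the seventh of B half-diminished seventh, so the chord is in third inversion.
A seventh chord in third inversion is figured 6/4/2, conventionally abbreviated 4/2.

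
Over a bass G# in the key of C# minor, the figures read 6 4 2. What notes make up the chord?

G#, A, C#, E

A second above G# in this key is A.
A fourth above G# in this key is C#.
A sixth above G# in this key is E.
Together with the bass G#, this spells A major seventh in third inversion.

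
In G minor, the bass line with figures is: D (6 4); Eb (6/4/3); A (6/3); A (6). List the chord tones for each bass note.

D (6/4): D, G, Bb.
Eb (6/4/3): Eb, G, A, C.
A (6/3): A, C, F.
A (6/3): A, C, F.

D, G, Bb | Eb, G, A, C | A, C, F | A, C, F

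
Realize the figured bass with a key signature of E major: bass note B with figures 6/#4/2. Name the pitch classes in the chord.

B, C#, E#, G#

A second above B in this key is C#.
A fourth above B in this key is E, raised to E# by the sharp.
A sixth above B in this key is G#.
Together with the bass B, this spells C# dominant seventh in third inversion.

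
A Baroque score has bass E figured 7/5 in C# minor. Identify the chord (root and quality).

E major seventh

The figures 7/5 indicate a seventh chord in root position.
In root position the bass is the root, so the root is E.
The chord tones are E, G#, B, D#, giving E major seventh.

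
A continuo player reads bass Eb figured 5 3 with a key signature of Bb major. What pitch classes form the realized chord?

Eb, G, Bb

A third above Eb in this key is G.
A fifth above Eb in this key is Bb.
Together with the bass Eb, this spells Eb major in root position.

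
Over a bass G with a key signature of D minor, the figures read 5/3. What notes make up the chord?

A third above G in this key is Bb.
A fifth above G in this key is D.
Together with the bass G, this spells G minor in root position.

G, Bb, D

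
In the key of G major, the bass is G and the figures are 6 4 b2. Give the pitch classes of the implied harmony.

G, Ab, C, E

A second above G in this key is A, lowered to Ab by the flat.
A fourth above G in this key is C.
A sixth above G in this key is E.
Together with the bass G, this spells Ab augmented major seventh in third inversion.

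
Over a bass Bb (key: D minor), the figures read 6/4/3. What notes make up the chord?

Bb, D, E, G

A third above Bb in this key is D.
A fourth above Bb in this key is E.
A sixth above Bb in this key is G.
Together with the bass Bb, this spells E half-diminished seventh in second inversion.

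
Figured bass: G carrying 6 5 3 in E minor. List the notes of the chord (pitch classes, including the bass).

G, B, D, E

A third above G in this key is B.
A fifth above G in this key is D.
A sixth above G in this key is E.
Together with the bass G, this spells E minor seventh in first inversion.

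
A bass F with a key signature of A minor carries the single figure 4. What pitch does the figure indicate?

B

Counting 3 letter steps above F lands on B; in A minor, that letter is B.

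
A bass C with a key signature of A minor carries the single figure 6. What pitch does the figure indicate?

Counting 5 letter steps above C lands on A; in A minor, that letter is A.

A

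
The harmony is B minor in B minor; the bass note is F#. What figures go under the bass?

6/4

F# is the fifth of B minor, so the chord is in second inversion.
A triad in second inversion is figured 6/4, conventionally abbreviated 6/4.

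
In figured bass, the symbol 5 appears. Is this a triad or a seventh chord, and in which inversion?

triad, root position

5 is shorthand for 5/3.
Intervals of 5/3 above the bass form a triad; the bass is the root, so this is root position.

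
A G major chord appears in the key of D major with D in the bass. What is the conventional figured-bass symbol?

D is the fifth of G major, so the chord is in second inversion.
A triad in second inversion is figured 6/4, conventionally abbreviated 6/4.

6/4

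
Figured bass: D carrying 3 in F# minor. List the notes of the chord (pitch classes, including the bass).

The written figures 3 are shorthand for 5/3: the 5 is implied.
A third above D in this key is F#.
A fifth above D in this key is A.
Together with the bass D, this spells D major in root position.

D, F#, A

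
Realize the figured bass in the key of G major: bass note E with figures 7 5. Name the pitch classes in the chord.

E, G, B, D

The written figures 7 5 are shorthand for 7/5/3: the 3 is implied.
A third above E in this key is G.
A fifth above E in this key is B.
A seventh above E in this key is D.
Together with the bass E, this spells E minor seventh in root position.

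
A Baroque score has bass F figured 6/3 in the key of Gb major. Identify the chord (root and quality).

The figures 6/3 indicate a triad in first inversion.
In first inversion the root lies a sixth above the bass: a sixth above F in Gb major is Db.
The chord tones are F, Ab, Db, giving Db major.

Db major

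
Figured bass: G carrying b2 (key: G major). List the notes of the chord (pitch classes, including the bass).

G, Ab, C, E

The written figures b2 are shorthand for 6/4/2: the 6/4 are implied.
A second above G in this key is A, lowered to Ab by the flat.
A fourth above G in this key is C.
A sixth above G in this key is E.
Together with the bass G, this spells Ab augmented major seventh in third inversion.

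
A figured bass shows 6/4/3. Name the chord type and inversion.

seventh chord, second inversion

Intervals of 6/4/3 above the bass form a seventh chord; the bass is the fifth, so this is second inversion.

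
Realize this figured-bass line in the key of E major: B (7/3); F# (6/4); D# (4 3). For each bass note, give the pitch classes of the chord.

B (7/5/3): B, D#, F#, A.
F# (6/4): F#, B, D#.
D# (6/4/3): D#, F#, G#, B.

B, D#, F#, A | F#, B, D# | D#, F#, G#, B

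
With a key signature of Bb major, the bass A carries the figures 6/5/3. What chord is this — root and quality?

The figures 6/5/3 indicate a seventh chord in first inversion.
In first inversion the root lies a sixth above the bass: a sixth above A in Bb major is F.
The chord tones are A, C, Eb, F, giving F dominant seventh.

F dominant seventh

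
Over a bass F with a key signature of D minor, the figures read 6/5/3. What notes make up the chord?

A third above F in this key is A.
A fifth above F in this key is C.
A sixth above F in this key is D.
Together with the bass F, this spells D minor seventh in first inversion.

F, A, C, D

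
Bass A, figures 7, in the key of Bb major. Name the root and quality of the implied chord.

A half-diminished seventh

The figures 7 indicate a seventh chord in root position.
In root position the bass is the root, so the root is A.
The chord tones are A, C, Eb, G, giving A half-diminished seventh.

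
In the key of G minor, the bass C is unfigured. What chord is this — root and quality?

An unfigured bass indicates a triad in root position.
In root position the bass is the root, so the root is C.
The chord tones are C, Eb, G, giving C minor.

C minor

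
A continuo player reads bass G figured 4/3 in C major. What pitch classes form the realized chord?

G, B, C, E

The written figures 4/3 are shorthand for 6/4/3: the 6 is implied.
A third above G in this key is B.
A fourth above G in this key is C.
A sixth above G in this key is E.
Together with the bass G, this spells C major seventh in second inversion.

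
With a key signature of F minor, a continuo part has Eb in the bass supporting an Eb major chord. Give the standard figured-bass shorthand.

no figures

Eb is the root of Eb major, so the chord is in root position.
A triad in root position is figured 5/3, conventionally abbreviated (no figures — root-position triad).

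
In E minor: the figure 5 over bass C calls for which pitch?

G

Counting 4 letter steps above C lands on G; in E minor, that letter is G.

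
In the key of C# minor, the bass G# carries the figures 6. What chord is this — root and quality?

E major

The figures 6 indicate a triad in first inversion.
In first inversion the root lies a sixth above the bass: a sixth above G# in C# minor is E.
The chord tones are G#, B, E, giving E major.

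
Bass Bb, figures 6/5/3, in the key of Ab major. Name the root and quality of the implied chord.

G half-diminished seventh

The figures 6/5/3 indicate a seventh chord in first inversion.
In first inversion the root lies a sixth above the bass: a sixth above Bb in Ab major is G.
The chord tones are Bb, Db, F, G, giving G half-diminished seventh.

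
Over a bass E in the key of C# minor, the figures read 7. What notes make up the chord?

The written figures 7 are shorthand for 7/5/3: the 5/3 are implied.
A third above E in this key is G#.
A fifth above E in this key is B.
A seventh above E in this key is D#.
Together with the bass E, this spells E major seventh in root position.

E, G#, B, D#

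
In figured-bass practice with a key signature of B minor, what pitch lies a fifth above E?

Counting 4 letter steps above E lands on B; in B minor, that letter is B.

B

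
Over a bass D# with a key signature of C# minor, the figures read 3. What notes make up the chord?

D#, F#, A

The written figures 3 are shorthand for 5/3: the 5 is implied.
A third above D# in this key is F#.
A fifth above D# in this key is A.
Together with the bass D#, this spells D# diminished in root position.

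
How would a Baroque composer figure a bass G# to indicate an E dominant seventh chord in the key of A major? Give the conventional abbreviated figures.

6/5

G# is the third of E dominant seventh, so the chord is in first inversion.
A seventh chord in first inversion is figured 6/5/3, conventionally abbreviated 6/5.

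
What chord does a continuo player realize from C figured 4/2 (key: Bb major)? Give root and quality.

The figures 4/2 indicate a seventh chord in third inversion.
In third inversion the root lies a second above the bass: a second above C in Bb major is D.
The chord tones are C, D, F, A, giving D minor seventh.

D minor seventh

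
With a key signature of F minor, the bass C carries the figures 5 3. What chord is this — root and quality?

C minor

The figures 5 3 indicate a triad in root position.
In root position the bass is the root, so the root is C.
The chord tones are C, Eb, G, giving C minor.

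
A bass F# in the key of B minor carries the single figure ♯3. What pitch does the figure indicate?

A#

Counting 2 letter steps above F# lands on A; in B minor, that letter is A.
The #3 figure raises it a semitone, giving A#.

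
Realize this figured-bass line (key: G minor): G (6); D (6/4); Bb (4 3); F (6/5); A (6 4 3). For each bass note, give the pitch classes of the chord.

G, Bb, Eb | D, G, Bb | Bb, D, Eb, G | F, A, C, D | A, C, D, F

G (6/3): G, Bb, Eb.
D (6/4): D, G, Bb.
Bb (6/4/3): Bb, D, Eb, G.
F (6/5/3): F, A, C, D.
A (6/4/3): A, C, D, F.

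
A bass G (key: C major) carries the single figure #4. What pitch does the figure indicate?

C#

Counting 3 letter steps above G lands on C; in C major, that letter is C.
The #4 figure raises it a semitone, giving C#.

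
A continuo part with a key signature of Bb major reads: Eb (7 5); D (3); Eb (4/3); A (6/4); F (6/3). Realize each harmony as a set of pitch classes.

Eb (7/5/3): Eb, G, Bb, D.
D (5/3): D, F, A.
Eb (6/4/3): Eb, G, A, C.
A (6/4): A, D, F.
F (6/3): F, A, D.

Eb, G, Bb, D | D, F, A | Eb, G, A, C | A, D, F | F, A, D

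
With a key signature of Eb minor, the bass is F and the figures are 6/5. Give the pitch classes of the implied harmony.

F, Ab, Cb, Db

The written figures 6/5 are shorthand for 6/5/3: the 3 is implied.
A third above F in this key is Ab.
A fifth above F in this key is Cb.
A sixth above F in this key is Db.
Together with the bass F, this spells Db dominant seventh in first inversion.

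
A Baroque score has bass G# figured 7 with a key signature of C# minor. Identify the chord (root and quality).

The figures 7 indicate a seventh chord in root position.
In root position the bass is the root, so the root is G#.
The chord tones are G#, B, D#, F#, giving G# minor seventh.

G# minor seventh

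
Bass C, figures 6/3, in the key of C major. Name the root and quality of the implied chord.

A minor

The figures 6/3 indicate a triad in first inversion.
In first inversion the root lies a sixth above the bass: a sixth above C in C major is A.
The chord tones are C, E, A, giving A minor.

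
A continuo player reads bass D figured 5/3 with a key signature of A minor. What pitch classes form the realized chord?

A third above D in this key is F.
A fifth above D in this key is A.
Together with the bass D, this spells D minor in root position.

D, F, A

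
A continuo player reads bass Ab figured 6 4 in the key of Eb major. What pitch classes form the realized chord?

A fourth above Ab in this key is D.
A sixth above Ab in this key is F.
Together with the bass Ab, this spells D diminished in second inversion.

Ab, D, F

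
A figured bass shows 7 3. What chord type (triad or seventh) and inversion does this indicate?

seventh chord, root position

7 3 is shorthand for 7/5/3.
Intervals of 7/5/3 above the bass form a seventh chord; the bass is the root, so this is root position.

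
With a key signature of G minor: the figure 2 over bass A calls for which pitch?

Counting 1 letter step above A lands on B; in G minor, that letter is Bb.

Bb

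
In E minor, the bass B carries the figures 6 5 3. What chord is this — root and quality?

The figures 6 5 3 indicate a seventh chord in first inversion.
In first inversion the root lies a sixth above the bass: a sixth above B in E minor is G.
The chord tones are B, D, F#, G, giving G major seventh.

G major seventh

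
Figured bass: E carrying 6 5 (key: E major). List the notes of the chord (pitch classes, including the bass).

E, G#, B, C#

The written figures 6 5 are shorthand for 6/5/3: the 3 is implied.
A third above E in this key is G#.
A fifth above E in this key is B.
A sixth above E in this key is C#.
Together with the bass E, this spells C# minor seventh in first inversion.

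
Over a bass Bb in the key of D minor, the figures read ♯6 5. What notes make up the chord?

Bb, D, F, G#

The written figures ♯6 5 are shorthand for 6/5/3: the 3 is implied.
A third above Bb in this key is D.
A fifth above Bb in this key is F.
A sixth above Bb in this key is G, raised to G# by the sharp.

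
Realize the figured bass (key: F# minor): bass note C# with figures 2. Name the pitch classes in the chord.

The written figures 2 are shorthand for 6/4/2: the 6/4 are implied.
A second above C# in this key is D.
A fourth above C# in this key is F#.
A sixth above C# in this key is A.
Together with the bass C#, this spells D major seventh in third inversion.

C#, D, F#, A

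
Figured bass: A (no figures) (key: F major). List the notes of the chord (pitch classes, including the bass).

An unfigured bass implies 5/3.
A third above A in this key is C.
A fifth above A in this key is E.
Together with the bass A, this spells A minor in root position.

A, C, E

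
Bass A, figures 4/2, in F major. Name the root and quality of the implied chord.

Bb major seventh

The figures 4/2 indicate a seventh chord in third inversion.
In third inversion the root lies a second above the bass: a second above A in F major is Bb.
The chord tones are A, Bb, D, F, giving Bb major seventh.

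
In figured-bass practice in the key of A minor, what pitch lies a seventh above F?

E

Counting 6 letter steps above F lands on E; in A minor, that letter is E.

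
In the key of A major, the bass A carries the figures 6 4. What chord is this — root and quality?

The figures 6 4 indicate a triad in second inversion.
In second inversion the root lies a fourth above the bass: a fourth above A in A major is D.
The chord tones are A, D, F#, giving D major.

D major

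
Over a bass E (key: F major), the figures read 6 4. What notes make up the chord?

E, A, C

A fourth above E in this key is A.
A sixth above E in this key is C.
Together with the bass E, this spells A minor in second inversion.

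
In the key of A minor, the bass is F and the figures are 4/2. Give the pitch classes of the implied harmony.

The written figures 4/2 are shorthand for 6/4/2: the 6 is implied.
A second above F in this key is G.
A fourth above F in this key is B.
A sixth above F in this key is D.
Together with the bass F, this spells G dominant seventh in third inversion.

F, G, B, D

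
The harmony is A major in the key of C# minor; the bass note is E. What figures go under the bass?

E is the fifth of A major, so the chord is in second inversion.
A triad in second inversion is figured 6/4, conventionally abbreviated 6/4.

6/4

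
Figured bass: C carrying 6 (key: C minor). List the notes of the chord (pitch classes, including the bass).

C, Eb, Ab

The written figures 6 are shorthand for 6/3: the 3 is implied.
A third above C in this key is Eb.
A sixth above C in this key is Ab.
Together with the bass C, this spells Ab major in first inversion.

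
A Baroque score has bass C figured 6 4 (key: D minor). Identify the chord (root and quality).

The figures 6 4 indicate a triad in second inversion.
In second inversion the root lies a fourth above the bass: a fourth above C in D minor is F.
The chord tones are C, F, A, giving F major.

F major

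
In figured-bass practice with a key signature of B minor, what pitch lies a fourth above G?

C#

Counting 3 letter steps above G lands on C; in B minor, that letter is C#.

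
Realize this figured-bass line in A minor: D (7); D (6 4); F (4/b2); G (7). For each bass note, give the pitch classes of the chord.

D, F, A, C | D, G, B | F, Gb, B, D | G, B, D, F

D (7/5/3): D, F, A, C.
D (6/4): D, G, B.
F (6/4/b2): F, Gb, B, D.
G (7/5/3): G, B, D, F.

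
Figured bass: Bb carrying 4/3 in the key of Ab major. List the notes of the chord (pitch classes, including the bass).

The written figures 4/3 are shorthand for 6/4/3: the 6 is implied.
A third above Bb in this key is Db.
A fourth above Bb in this key is Eb.
A sixth above Bb in this key is G.
Together with the bass Bb, this spells Eb dominant seventh in second inversion.

Bb, Db, Eb, G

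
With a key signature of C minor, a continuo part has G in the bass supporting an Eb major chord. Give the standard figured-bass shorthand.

6

G is the third of Eb major, so the chord is in first inversion.
A triad in first inversion is figured 6/3, conventionally abbreviated 6.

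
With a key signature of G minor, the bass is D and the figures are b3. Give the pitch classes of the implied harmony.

The written figures b3 are shorthand for 5/3: the 5 is implied.
A third above D in this key is F, lowered to Fb by the flat.
A fifth above D in this key is A.

D, Fb, A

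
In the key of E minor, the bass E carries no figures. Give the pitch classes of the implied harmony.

E, G, B

An unfigured bass implies 5/3.
A third above E in this key is G.
A fifth above E in this key is B.
Together with the bass E, this spells E minor in root position.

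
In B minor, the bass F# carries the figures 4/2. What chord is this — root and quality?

The figures 4/2 indicate a seventh chord in third inversion.
In third inversion the root lies a second above the bass: a second above F# in B minor is G.
The chord tones are F#, G, B, D, giving G major seventh.

G major seventh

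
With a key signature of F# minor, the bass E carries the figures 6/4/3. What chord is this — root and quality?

The figures 6/4/3 indicate a seventh chord in second inversion.
In second inversion the root lies a fourth above the bass: a fourth above E in F# minor is A.
The chord tones are E, G#, A, C#, giving A major seventh.

A major seventh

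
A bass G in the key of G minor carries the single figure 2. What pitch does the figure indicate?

Counting 1 letter step above G lands on A; in G minor, that letter is A.

A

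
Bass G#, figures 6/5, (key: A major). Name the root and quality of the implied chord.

E dominant seventh

The figures 6/5 indicate a seventh chord in first inversion.
In first inversion the root lies a sixth above the bass: a sixth above G# in A major is E.
The chord tones are G#, B, D, E, giving E dominant seventh.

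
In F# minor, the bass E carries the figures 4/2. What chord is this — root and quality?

The figures 4/2 indicate a seventh chord in third inversion.
In third inversion the root lies a second above the bass: a second above E in F# minor is F#.
The chord tones are E, F#, A, C#, giving F# minor seventh.

F# minor seventh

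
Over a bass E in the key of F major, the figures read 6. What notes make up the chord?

E, G, C

The written figures 6 are shorthand for 6/3: the 3 is implied.
A third above E in this key is G.
A sixth above E in this key is C.
Together with the bass E, this spells C major in first inversion.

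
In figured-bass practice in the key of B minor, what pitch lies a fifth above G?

Counting 4 letter steps above G lands on D; in B minor, that letter is D.

D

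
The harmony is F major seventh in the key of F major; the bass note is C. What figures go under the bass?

C is the fifth of F major seventh, so the chord is in second inversion.
A seventh chord in second inversion is figured 6/4/3, conventionally abbreviated 4/3.

4/3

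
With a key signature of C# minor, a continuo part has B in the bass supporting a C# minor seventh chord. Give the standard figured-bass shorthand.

4/2

B is the seventh of C# minor seventh, so the chord is in third inversion.
A seventh chord in third inversion is figured 6/4/2, conventionally abbreviated 4/2.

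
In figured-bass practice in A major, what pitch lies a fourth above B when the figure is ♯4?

E#

Counting 3 letter steps above B lands on E; in A major, that letter is E.
The #4 figure raises it a semitone, giving E#.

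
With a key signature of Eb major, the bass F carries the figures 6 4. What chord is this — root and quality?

The figures 6 4 indicate a triad in second inversion.
In second inversion the root lies a fourth above the bass: a fourth above F in Eb major is Bb.
The chord tones are F, Bb, D, giving Bb major.

Bb major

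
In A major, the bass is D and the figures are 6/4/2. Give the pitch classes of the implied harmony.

D, E, G#, B

A second above D in this key is E.
A fourth above D in this key is G#.
A sixth above D in this key is B.
Together with the bass D, this spells E dominant seventh in third inversion.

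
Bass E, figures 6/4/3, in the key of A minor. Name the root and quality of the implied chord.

A minor seventh

The figures 6/4/3 indicate a seventh chord in second inversion.
In second inversion the root lies a fourth above the bass: a fourth above E in A minor is A.
The chord tones are E, G, A, C, giving A minor seventh.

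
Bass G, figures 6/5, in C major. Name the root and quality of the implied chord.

E minor seventh

The figures 6/5 indicate a seventh chord in first inversion.
In first inversion the root lies a sixth above the bass: a sixth above G in C major is E.
The chord tones are G, B, D, E, giving E minor seventh.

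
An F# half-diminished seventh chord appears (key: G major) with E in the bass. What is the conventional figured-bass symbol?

E is the seventh of F# half-diminished seventh, so the chord is in third inversion.
A seventh chord in third inversion is figured 6/4/2, conventionally abbreviated 4/2.

4/2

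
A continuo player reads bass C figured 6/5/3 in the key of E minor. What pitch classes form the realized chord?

C, E, G, A

A third above C in this key is E.
A fifth above C in this key is G.
A sixth above C in this key is A.
Together with the bass C, this spells A minor seventh in first inversion.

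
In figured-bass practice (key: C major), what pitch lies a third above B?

D

Counting 2 letter steps above B lands on D; in C major, that letter is D.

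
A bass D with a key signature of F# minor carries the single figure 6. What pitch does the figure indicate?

B

Counting 5 letter steps above D lands on B; in F# minor, that letter is B.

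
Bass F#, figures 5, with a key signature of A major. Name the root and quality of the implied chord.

The figures 5 indicate a triad in root position.
In root position the bass is the root, so the root is F#.
The chord tones are F#, A, C#, giving F# minor.

F# minor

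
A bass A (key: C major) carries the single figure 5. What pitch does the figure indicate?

Counting 4 letter steps above A lands on E; in C major, that letter is E.

E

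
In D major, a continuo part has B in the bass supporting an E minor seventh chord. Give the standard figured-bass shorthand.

4/3

B is the fifth of E minor seventh, so the chord is in second inversion.
A seventh chord in second inversion is figured 6/4/3, conventionally abbreviated 4/3.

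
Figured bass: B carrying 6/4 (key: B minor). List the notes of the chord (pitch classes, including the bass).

A fourth above B in this key is E.
A sixth above B in this key is G.
Together with the bass B, this spells E minor in second inversion.

B, E, G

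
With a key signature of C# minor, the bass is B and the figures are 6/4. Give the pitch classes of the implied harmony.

A fourth above B in this key is E.
A sixth above B in this key is G#.
Together with the bass B, this spells E major in second inversion.

B, E, G#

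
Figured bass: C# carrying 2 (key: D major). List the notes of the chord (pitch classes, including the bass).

C#, D, F#, A

The written figures 2 are shorthand for 6/4/2: the 6/4 are implied.
A second above C# in this key is D.
A fourth above C# in this key is F#.
A sixth above C# in this key is A.
Together with the bass C#, this spells D major seventh in third inversion.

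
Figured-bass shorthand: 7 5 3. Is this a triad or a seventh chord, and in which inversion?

Intervals of 7/5/3 above the bass form a seventh chord; the bass is the root, so this is root position.

seventh chord, root position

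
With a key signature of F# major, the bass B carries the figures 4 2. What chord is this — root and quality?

C# dominant seventh

The figures 4 2 indicate a seventh chord in third inversion.
In third inversion the root lies a second above the bass: a second above B in F# major is C#.
The chord tones are B, C#, E#, G#, giving C# dominant seventh.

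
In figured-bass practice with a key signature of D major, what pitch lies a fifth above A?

E

Counting 4 letter steps above A lands on E; in D major, that letter is E.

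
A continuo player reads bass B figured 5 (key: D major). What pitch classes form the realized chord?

The written figures 5 are shorthand for 5/3: the 3 is implied.
A third above B in this key is D.
A fifth above B in this key is F#.
Together with the bass B, this spells B minor in root position.

B, D, F#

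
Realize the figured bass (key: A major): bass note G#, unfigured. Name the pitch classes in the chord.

An unfigured bass implies 5/3.
A third above G# in this key is B.
A fifth above G# in this key is D.
Together with the bass G#, this spells G# diminished in root position.

G#, B, D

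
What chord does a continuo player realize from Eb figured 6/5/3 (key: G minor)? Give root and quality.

C minor seventh

The figures 6/5/3 indicate a seventh chord in first inversion.
In first inversion the root lies a sixth above the bass: a sixth above Eb in G minor is C.
The chord tones are Eb, G, Bb, C, giving C minor seventh.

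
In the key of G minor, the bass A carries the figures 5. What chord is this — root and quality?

The figures 5 indicate a triad in root position.
In root position the bass is the root, so the root is A.
The chord tones are A, C, Eb, giving A diminished.

A diminished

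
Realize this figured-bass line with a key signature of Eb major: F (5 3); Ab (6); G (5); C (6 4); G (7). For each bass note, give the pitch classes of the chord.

F (5/3): F, Ab, C.
Ab (6/3): Ab, C, F.
G (5/3): G, Bb, D.
C (6/4): C, F, Ab.
G (7/5/3): G, Bb, D, F.

F, Ab, C | Ab, C, F | G, Bb, D | C, F, Ab | G, Bb, D, F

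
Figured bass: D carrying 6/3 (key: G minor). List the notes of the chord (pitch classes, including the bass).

A third above D in this key is F.
A sixth above D in this key is Bb.
Together with the bass D, this spells Bb major in first inversion.

D, F, Bb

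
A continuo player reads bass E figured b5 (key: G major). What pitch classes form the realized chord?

E, G, Bb

The written figures b5 are shorthand for 5/3: the 3 is implied.
A third above E in this key is G.
A fifth above E in this key is B, lowered to Bb by the flat.
Together with the bass E, this spells E diminished in root position.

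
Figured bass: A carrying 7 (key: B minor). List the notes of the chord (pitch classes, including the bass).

The written figures 7 are shorthand for 7/5/3: the 5/3 are implied.
A third above A in this key is C#.
A fifth above A in this key is E.
A seventh above A in this key is G.
Together with the bass A, this spells A dominant seventh in root position.

A, C#, E, G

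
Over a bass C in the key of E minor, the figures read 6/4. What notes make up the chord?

A fourth above C in this key is F#.
A sixth above C in this key is A.
Together with the bass C, this spells F# diminished in second inversion.

C, F#, A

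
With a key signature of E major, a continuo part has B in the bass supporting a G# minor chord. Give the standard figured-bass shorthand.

6

B is the third of G# minor, so the chord is in first inversion.
A triad in first inversion is figured 6/3, conventionally abbreviated 6.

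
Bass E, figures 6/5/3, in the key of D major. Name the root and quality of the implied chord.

C# half-diminished seventh

The figures 6/5/3 indicate a seventh chord in first inversion.
In first inversion the root lies a sixth above the bass: a sixth above E in D major is C#.
The chord tones are E, G, B, C#, giving C# half-diminished seventh.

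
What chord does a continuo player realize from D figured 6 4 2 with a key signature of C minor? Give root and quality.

Eb major seventh

The figures 6 4 2 indicate a seventh chord in third inversion.
In third inversion the root lies a second above the bass: a second above D in C minor is Eb.
The chord tones are D, Eb, G, Bb, giving Eb major seventh.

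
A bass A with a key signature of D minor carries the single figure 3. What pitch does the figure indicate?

C

Counting 2 letter steps above A lands on C; in D minor, that letter is C.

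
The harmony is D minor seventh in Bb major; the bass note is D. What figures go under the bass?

D is the root of D minor seventh, so the chord is in root position.
A seventh chord in root position is figured 7/5/3, conventionally abbreviated 7.

7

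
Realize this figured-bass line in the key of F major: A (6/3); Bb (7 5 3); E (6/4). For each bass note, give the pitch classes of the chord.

A, C, F | Bb, D, F, A | E, A, C

A (6/3): A, C, F.
Bb (7/5/3): Bb, D, F, A.
E (6/4): E, A, C.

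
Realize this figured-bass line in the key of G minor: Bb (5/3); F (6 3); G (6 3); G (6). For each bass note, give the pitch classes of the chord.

Bb (5/3): Bb, D, F.
F (6/3): F, A, D.
G (6/3): G, Bb, Eb.
G (6/3): G, Bb, Eb.

Bb, D, F | F, A, D | G, Bb, Eb | G, Bb, Eb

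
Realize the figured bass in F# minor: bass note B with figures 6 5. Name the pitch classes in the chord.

B, D, F#, G#

The written figures 6 5 are shorthand for 6/5/3: the 3 is implied.
A third above B in this key is D.
A fifth above B in this key is F#.
A sixth above B in this key is G#.
Together with the bass B, this spells G# half-diminished seventh in first inversion.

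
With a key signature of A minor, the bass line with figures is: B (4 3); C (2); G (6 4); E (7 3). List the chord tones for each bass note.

B, D, E, G | C, D, F, A | G, C, E | E, G, B, D

B (6/4/3): B, D, E, G.
C (6/4/2): C, D, F, A.
G (6/4): G, C, E.
E (7/5/3): E, G, B, D.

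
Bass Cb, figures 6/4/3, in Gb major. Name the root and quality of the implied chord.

The figures 6/4/3 indicate a seventh chord in second inversion.
In second inversion the root lies a fourth above the bass: a fourth above Cb in Gb major is F.
The chord tones are Cb, Eb, F, Ab, giving F half-diminished seventh.

F half-diminished seventh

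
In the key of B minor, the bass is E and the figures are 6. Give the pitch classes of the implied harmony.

The written figures 6 are shorthand for 6/3: the 3 is implied.
A third above E in this key is G.
A sixth above E in this key is C#.
Together with the bass E, this spells C# diminished in first inversion.

E, G, C#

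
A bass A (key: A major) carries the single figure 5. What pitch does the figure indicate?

E

Counting 4 letter steps above A lands on E; in A major, that letter is E.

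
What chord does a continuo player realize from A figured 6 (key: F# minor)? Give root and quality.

The figures 6 indicate a triad in first inversion.
In first inversion the root lies a sixth above the bass: a sixth above A in F# minor is F#.
The chord tones are A, C#, F#, giving F# minor.

F# minor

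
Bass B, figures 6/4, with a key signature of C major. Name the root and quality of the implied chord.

E minor

The figures 6/4 indicate a triad in second inversion.
In second inversion the root lies a fourth above the bass: a fourth above B in C major is E.
The chord tones are B, E, G, giving E minor.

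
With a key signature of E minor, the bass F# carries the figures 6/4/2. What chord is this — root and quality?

The figures 6/4/2 indicate a seventh chord in third inversion.
In third inversion the root lies a second above the bass: a second above F# in E minor is G.
The chord tones are F#, G, B, D, giving G major seventh.

G major seventh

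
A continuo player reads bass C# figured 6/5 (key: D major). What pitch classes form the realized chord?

C#, E, G, A

The written figures 6/5 are shorthand for 6/5/3: the 3 is implied.
A third above C# in this key is E.
A fifth above C# in this key is G.
A sixth above C# in this key is A.
Together with the bass C#, this spells A dominant seventh in first inversion.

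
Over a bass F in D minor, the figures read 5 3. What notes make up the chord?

A third above F in this key is A.
A fifth above F in this key is C.
Together with the bass F, this spells F major in root position.

F, A, C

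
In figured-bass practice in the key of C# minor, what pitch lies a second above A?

Counting 1 letter step above A lands on B; in C# minor, that letter is B.

B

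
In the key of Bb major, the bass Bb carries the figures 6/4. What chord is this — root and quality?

Eb major

The figures 6/4 indicate a triad in second inversion.
In second inversion the root lies a fourth above the bass: a fourth above Bb in Bb major is Eb.
The chord tones are Bb, Eb, G, giving Eb major.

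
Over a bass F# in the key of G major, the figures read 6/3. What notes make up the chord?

F#, A, D

A third above F# in this key is A.
A sixth above F# in this key is D.
Together with the bass F#, this spells D major in first inversion.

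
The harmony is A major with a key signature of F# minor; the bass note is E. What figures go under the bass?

E is the fifth of A major, so the chord is in second inversion.
A triad in second inversion is figured 6/4, conventionally abbreviated 6/4.

6/4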